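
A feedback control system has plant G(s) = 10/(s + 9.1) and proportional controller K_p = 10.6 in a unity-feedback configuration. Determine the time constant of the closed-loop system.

Closed-loop transfer function: T(s) = K_p·G(s)/(1 + K_p·G(s)) = 106/(s + 9.1 + 106) = 106/(s + 115.1).
Time constant τ = 1/115.1 = 0.00869 s.

τ = 0.00869 s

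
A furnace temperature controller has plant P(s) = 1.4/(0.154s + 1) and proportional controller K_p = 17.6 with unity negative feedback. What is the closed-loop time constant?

τ = 0.00601 s

Closed loop: T(s) = K_p·P/(1+K_p·P) = 24.64/(0.154s + 1 + 24.64), with pole at s = −(1 + 24.64)/0.154 = −166.5.
Closed-loop time constant τ = 1/166.5 = 0.00601 s.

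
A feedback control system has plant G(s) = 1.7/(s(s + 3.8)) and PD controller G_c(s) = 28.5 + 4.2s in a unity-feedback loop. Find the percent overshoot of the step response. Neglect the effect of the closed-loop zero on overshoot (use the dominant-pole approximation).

1.85%

Forward path: (28.5 + 4.2s)·1.7/(s(s+3.8)). The closed-loop characteristic equation is s² + (3.8 + 1.7·4.2)s + 1.7·28.5 = 0.
That is s² + 10.94s + 48.45 = 0, so ω_n = 6.961 rad/s and ζ = 10.94/(2·6.961) = 0.7859.
%OS = 100·exp(−πζ/√(1−ζ²)) = 1.85%.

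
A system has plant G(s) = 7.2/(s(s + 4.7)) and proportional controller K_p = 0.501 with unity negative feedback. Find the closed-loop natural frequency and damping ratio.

ω_n = 1.9 rad/s, ζ = 1.24

With unity feedback the closed-loop characteristic equation is s² + 4.7s + 0.501·7.2 = s² + 4.7s + 3.607 = 0.
Matching s² + 2ζω_n s + ω_n²: ω_n = √3.607 = 1.899 rad/s and 2ζω_n = 4.7, so ζ = 4.7/(2·1.899) = 1.24.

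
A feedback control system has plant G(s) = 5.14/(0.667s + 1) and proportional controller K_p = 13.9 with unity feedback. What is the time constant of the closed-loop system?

τ = 0.00921 s

Closed loop: T(s) = K_p·G/(1+K_p·G) = 71.45/(0.667s + 1 + 71.45), with pole at s = −(1 + 71.45)/0.667 = −108.6.
Closed-loop time constant τ = 1/108.6 = 0.00921 s.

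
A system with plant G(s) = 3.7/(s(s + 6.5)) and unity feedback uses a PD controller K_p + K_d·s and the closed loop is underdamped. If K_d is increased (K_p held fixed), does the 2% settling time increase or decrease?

decrease

Characteristic equation s² + (6.5 + 3.7K_d)s + 3.7K_p = 0: raising K_d increases ζω_n = (6.5+3.7K_d)/2 while the loop stays underdamped, so T_s ≈ 4/(ζω_n) decreases.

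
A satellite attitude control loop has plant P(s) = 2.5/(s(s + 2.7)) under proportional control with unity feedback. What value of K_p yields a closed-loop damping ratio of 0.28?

K_p = 9.3

Closed-loop characteristic equation: s² + 2.7s + K_p·2.5 = 0.
So ω_n = √(2.5K_p) and 2ζω_n = 2.7, giving ζ = 2.7/(2√(2.5K_p)).
Setting ζ = 0.28: √(2.5K_p) = 2.7/(2·0.28) = 4.821, so K_p = 23.25/2.5 = 9.3.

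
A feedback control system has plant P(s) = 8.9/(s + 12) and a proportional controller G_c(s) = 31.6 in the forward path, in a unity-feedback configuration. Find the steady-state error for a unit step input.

0.0409

The loop is type 0. Static position error constant K_pos = G_c(0)·P(0) = 31.6·0.7417 = 23.44.
Steady-state error to a unit step: e_ss = 1/(1+K_pos) = 1/24.44 = 0.0409.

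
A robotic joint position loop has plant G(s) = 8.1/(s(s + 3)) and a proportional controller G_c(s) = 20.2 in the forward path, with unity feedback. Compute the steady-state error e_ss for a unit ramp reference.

The loop has one pole at the origin (type 1). Velocity error constant K_v = lim_{s→0} s·G_c(s)G(s) = 20.2·8.1/3 = 54.54.
Steady-state error to a unit ramp: e_ss = 1/K_v = 0.0183.

0.0183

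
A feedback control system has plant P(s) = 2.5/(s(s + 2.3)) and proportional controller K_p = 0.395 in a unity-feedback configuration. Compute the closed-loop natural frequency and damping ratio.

The closed-loop denominator is s(s+2.3) + 0.395·2.5 = s² + 2.3s + 0.9875.
So ω_n² = 0.9875 ⇒ ω_n = 0.9937 rad/s, and ζ = 2.3/(2ω_n) = 1.16.

ω_n = 0.994 rad/s, ζ = 1.16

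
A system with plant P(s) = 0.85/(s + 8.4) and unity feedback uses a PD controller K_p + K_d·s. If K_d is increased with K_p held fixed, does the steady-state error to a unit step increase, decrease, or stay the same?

At s = 0 the derivative term contributes nothing: C(0) = K_p regardless of K_d, so K_pos = K_p·P(0) and e_ss are unchanged.

unchanged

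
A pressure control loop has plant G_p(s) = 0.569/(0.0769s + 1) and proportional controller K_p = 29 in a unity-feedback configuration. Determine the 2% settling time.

Closed loop: T(s) = K_p·G_p/(1+K_p·G_p) = 16.5/(0.0769s + 1 + 16.5), with pole at s = −(1 + 16.5)/0.0769 = −227.6.
τ = 1/227.6 = 0.004394 s, so 2% settling time ≈ 4τ = 0.0176 s.

T_s ≈ 0.0176 s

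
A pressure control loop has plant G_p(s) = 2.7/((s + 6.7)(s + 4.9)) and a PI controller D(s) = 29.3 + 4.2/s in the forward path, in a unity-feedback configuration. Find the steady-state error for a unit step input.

The open loop D(s)G_p(s) has a pole at the origin (type 1), so the static position error constant is infinite and e_ss = 1/(1+∞) = 0.

0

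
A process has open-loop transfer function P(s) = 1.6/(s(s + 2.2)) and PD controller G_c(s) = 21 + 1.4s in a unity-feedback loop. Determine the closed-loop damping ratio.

Forward path: (21 + 1.4s)·1.6/(s(s+2.2)). The closed-loop characteristic equation is s² + (2.2 + 1.6·1.4)s + 1.6·21 = 0.
That is s² + 4.44s + 33.6 = 0, so ω_n = 5.797 rad/s and ζ = 4.44/(2·5.797) = 0.383.

ζ = 0.383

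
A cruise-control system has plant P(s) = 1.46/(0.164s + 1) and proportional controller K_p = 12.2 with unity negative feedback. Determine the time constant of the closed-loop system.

τ = 0.00872 s

Closed loop: T(s) = K_p·P/(1+K_p·P) = 17.81/(0.164s + 1 + 17.81), with pole at s = −(1 + 17.81)/0.164 = −114.7.
Closed-loop time constant τ = 1/114.7 = 0.00872 s.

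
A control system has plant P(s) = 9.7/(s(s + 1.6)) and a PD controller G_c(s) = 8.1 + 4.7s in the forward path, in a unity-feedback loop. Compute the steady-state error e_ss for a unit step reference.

The open loop G_c(s)P(s) has a pole at the origin (type 1), so the static position error constant is infinite and e_ss = 1/(1+∞) = 0.

0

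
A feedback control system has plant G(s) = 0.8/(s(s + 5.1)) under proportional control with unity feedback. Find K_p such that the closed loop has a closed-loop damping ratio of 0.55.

Closed-loop characteristic equation: s² + 5.1s + K_p·0.8 = 0.
So ω_n = √(0.8K_p) and 2ζω_n = 5.1, giving ζ = 5.1/(2√(0.8K_p)).
Setting ζ = 0.55: √(0.8K_p) = 5.1/(2·0.55) = 4.636, so K_p = 21.5/0.8 = 26.9.

K_p = 26.9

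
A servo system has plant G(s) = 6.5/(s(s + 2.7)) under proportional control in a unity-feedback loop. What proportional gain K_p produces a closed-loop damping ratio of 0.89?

K_p = 0.354

Closed-loop characteristic equation: s² + 2.7s + K_p·6.5 = 0.
So ω_n = √(6.5K_p) and 2ζω_n = 2.7, giving ζ = 2.7/(2√(6.5K_p)).
Setting ζ = 0.89: √(6.5K_p) = 2.7/(2·0.89) = 1.517, so K_p = 2.301/6.5 = 0.354.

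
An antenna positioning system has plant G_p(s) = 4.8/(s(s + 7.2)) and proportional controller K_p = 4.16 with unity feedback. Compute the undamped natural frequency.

ω_n = 4.47 rad/s

The closed-loop denominator is s(s+7.2) + 4.16·4.8 = s² + 7.2s + 19.97.
So ω_n² = 19.97 ⇒ ω_n = 4.469 rad/s, and ζ = 7.2/(2ω_n) = 0.806.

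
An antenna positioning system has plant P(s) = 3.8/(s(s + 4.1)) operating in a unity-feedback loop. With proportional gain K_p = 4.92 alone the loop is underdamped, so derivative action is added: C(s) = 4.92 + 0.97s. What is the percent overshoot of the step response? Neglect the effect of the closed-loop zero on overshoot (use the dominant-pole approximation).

0.15%

Forward path: (4.92 + 0.97s)·3.8/(s(s+4.1)). The closed-loop characteristic equation is s² + (4.1 + 3.8·0.97)s + 3.8·4.92 = 0.
That is s² + 7.786s + 18.7 = 0, so ω_n = 4.324 rad/s and ζ = 7.786/(2·4.324) = 0.9003.
%OS = 100·exp(−πζ/√(1−ζ²)) = 0.15%.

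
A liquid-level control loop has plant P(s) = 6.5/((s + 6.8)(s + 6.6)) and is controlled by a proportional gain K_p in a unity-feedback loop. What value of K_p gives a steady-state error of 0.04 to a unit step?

K_p = 166

For a type-0 loop with proportional control, e_ss = 1/(1 + K_p·P(0)).
P(0) = 0.1448. Require 1/(1 + K_p·0.1448) = 0.04, so 1 + 0.1448·K_p = 25.
K_p = (25 − 1)/0.1448 = 166.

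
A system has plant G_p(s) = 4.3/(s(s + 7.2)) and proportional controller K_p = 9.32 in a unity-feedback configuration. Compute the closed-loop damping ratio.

ζ = 0.569

The closed-loop denominator is s(s+7.2) + 9.32·4.3 = s² + 7.2s + 40.08.
So ω_n² = 40.08 ⇒ ω_n = 6.331 rad/s, and ζ = 7.2/(2ω_n) = 0.569.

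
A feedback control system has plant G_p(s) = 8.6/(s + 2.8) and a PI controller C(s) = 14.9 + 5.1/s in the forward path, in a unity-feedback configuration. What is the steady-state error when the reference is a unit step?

The open loop C(s)G_p(s) has a pole at the origin (type 1), so the static position error constant is infinite and e_ss = 1/(1+∞) = 0.

0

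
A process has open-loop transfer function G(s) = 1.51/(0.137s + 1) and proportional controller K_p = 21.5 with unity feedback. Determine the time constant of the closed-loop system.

Closed loop: T(s) = K_p·G/(1+K_p·G) = 32.47/(0.137s + 1 + 32.47), with pole at s = −(1 + 32.47)/0.137 = −244.3.
Closed-loop time constant τ = 1/244.3 = 0.00409 s.

τ = 0.00409 s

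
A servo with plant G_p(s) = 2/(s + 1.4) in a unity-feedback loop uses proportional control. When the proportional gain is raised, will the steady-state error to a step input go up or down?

decrease

The position error constant K_pos = K_p·G_p(0) grows with K_p, and e_ss = 1/(1+K_pos) falls.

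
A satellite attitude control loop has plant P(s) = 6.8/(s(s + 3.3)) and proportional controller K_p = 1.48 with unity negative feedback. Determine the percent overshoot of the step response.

14.8%

Closed-loop characteristic equation: s² + 3.3s + 10.06 = 0, so ω_n = 3.172 rad/s and ζ = 3.3/(2·3.172) = 0.5201.
%OS = 100·exp(−πζ/√(1−ζ²)) = 100·exp(−π·0.5201/√0.7295) = 14.8%.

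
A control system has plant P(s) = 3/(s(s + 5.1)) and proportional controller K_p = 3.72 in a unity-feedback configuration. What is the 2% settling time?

Closed-loop characteristic equation: s² + 5.1s + 11.16 = 0, so ω_n = 3.341 rad/s and ζ = 5.1/(2·3.341) = 0.7633.
2% settling time T_s ≈ 4/(ζω_n) = 4/2.55 = 1.57 s.

T_s ≈ 1.57 s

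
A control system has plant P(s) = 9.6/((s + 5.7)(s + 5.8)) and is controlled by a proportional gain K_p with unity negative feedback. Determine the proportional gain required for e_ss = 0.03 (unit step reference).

K_p = 111

The loop is type 0, so e_ss(step) = 1/(1 + K_pos) with K_pos = K_p·P(0).
P(0) = 0.2904. Require 1/(1 + K_p·0.2904) = 0.03, so 1 + 0.2904·K_p = 33.33.
K_p = (33.33 − 1)/0.2904 = 111.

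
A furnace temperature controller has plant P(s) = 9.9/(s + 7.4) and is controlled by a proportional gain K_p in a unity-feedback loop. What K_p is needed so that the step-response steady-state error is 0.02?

Steady-state error for a unit step on this type-0 loop is 1/(1 + K_p·P(0)).
P(0) = 1.338. Require 1/(1 + K_p·1.338) = 0.02, so 1 + 1.338·K_p = 50.
K_p = (50 − 1)/1.338 = 36.6.

K_p = 36.6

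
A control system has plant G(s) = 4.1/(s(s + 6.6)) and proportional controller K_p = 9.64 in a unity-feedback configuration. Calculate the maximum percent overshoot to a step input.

Closed-loop characteristic equation: s² + 6.6s + 39.52 = 0, so ω_n = 6.287 rad/s and ζ = 6.6/(2·6.287) = 0.5249.
%OS = 100·exp(−πζ/√(1−ζ²)) = 100·exp(−π·0.5249/√0.7245) = 14.4%.

14.4%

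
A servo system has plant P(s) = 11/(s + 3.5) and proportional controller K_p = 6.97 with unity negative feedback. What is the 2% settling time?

T_s ≈ 0.0499 s

Closed-loop transfer function: T(s) = K_p·P(s)/(1 + K_p·P(s)) = 76.67/(s + 3.5 + 76.67) = 76.67/(s + 80.17).
Time constant τ = 1/80.17 = 0.01247 s, so the 2% settling time is about 4τ = 0.0499 s.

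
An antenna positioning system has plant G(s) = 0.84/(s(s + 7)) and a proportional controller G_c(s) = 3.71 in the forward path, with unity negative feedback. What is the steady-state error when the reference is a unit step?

0

The open loop G_c(s)G(s) has a pole at the origin (type 1), so the static position error constant is infinite and e_ss = 1/(1+∞) = 0.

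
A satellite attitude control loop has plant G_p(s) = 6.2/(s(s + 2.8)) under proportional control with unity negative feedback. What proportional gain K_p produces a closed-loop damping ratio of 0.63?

Closed-loop characteristic equation: s² + 2.8s + K_p·6.2 = 0.
So ω_n = √(6.2K_p) and 2ζω_n = 2.8, giving ζ = 2.8/(2√(6.2K_p)).
Setting ζ = 0.63: √(6.2K_p) = 2.8/(2·0.63) = 2.222, so K_p = 4.938/6.2 = 0.796.

K_p = 0.796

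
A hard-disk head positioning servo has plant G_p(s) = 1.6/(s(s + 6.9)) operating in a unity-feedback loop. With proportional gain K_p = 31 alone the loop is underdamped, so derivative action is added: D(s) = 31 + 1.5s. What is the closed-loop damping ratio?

ζ = 0.66

Forward path: (31 + 1.5s)·1.6/(s(s+6.9)). The closed-loop characteristic equation is s² + (6.9 + 1.6·1.5)s + 1.6·31 = 0.
That is s² + 9.3s + 49.6 = 0, so ω_n = 7.043 rad/s and ζ = 9.3/(2·7.043) = 0.6603.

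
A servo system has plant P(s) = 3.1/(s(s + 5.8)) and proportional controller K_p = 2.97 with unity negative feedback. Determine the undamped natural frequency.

ω_n = 3.03 rad/s

With unity feedback the closed-loop characteristic equation is s² + 5.8s + 2.97·3.1 = s² + 5.8s + 9.207 = 0.
Matching s² + 2ζω_n s + ω_n²: ω_n = √9.207 = 3.034 rad/s and 2ζω_n = 5.8, so ζ = 5.8/(2·3.034) = 0.956.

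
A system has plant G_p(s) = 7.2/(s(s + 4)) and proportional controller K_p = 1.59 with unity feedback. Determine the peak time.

T_p = 1.15 s

Closed-loop characteristic equation: s² + 4s + 11.45 = 0, so ω_n = 3.383 rad/s and ζ = 4/(2·3.383) = 0.5911.
Damped frequency ω_d = ω_n√(1−ζ²) = 2.729 rad/s, so peak time T_p = π/ω_d = 1.15 s.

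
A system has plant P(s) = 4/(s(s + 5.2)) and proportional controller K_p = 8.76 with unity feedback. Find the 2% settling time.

T_s ≈ 1.54 s

From 1 + K_pP(s) = 0: s² + 5.2s + 35.04 = 0 ⇒ ω_n = 5.919, ζ = 0.4392.
2% settling time T_s ≈ 4/(ζω_n) = 4/2.6 = 1.54 s.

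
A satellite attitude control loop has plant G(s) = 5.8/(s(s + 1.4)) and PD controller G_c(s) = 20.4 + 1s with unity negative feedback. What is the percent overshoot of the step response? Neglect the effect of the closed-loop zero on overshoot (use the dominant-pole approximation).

33.2%

Forward path: (20.4 + 1s)·5.8/(s(s+1.4)). The closed-loop characteristic equation is s² + (1.4 + 5.8·1)s + 5.8·20.4 = 0.
That is s² + 7.2s + 118.3 = 0, so ω_n = 10.88 rad/s and ζ = 7.2/(2·10.88) = 0.331.
%OS = 100·exp(−πζ/√(1−ζ²)) = 33.2%.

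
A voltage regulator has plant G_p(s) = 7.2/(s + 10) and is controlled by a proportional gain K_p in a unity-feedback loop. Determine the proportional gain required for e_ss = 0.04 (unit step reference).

K_p = 33.3

Steady-state error for a unit step on this type-0 loop is 1/(1 + K_p·G_p(0)).
G_p(0) = 0.72. Require 1/(1 + K_p·0.72) = 0.04, so 1 + 0.72·K_p = 25.
K_p = (25 − 1)/0.72 = 33.3.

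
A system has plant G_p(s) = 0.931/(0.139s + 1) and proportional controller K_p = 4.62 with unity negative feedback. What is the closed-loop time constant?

Closed loop: T(s) = K_p·G_p/(1+K_p·G_p) = 4.301/(0.139s + 1 + 4.301), with pole at s = −(1 + 4.301)/0.139 = −38.14.
Closed-loop time constant τ = 1/38.14 = 0.0262 s.

τ = 0.0262 s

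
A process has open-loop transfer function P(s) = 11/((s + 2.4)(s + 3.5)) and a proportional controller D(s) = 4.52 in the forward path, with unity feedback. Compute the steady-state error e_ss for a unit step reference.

The loop is type 0. Static position error constant K_pos = D(0)·P(0) = 4.52·1.31 = 5.919.
Steady-state error to a unit step: e_ss = 1/(1+K_pos) = 1/6.919 = 0.145.

0.145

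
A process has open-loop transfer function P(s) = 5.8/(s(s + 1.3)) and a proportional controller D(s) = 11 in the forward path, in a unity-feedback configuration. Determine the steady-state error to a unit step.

The open loop D(s)P(s) has a pole at the origin (type 1), so the static position error constant is infinite and e_ss = 1/(1+∞) = 0.

0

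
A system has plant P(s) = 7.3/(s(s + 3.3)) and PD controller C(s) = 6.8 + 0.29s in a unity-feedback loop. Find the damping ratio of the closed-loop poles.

Forward path: (6.8 + 0.29s)·7.3/(s(s+3.3)). The closed-loop characteristic equation is s² + (3.3 + 7.3·0.29)s + 7.3·6.8 = 0.
That is s² + 5.417s + 49.64 = 0, so ω_n = 7.046 rad/s and ζ = 5.417/(2·7.046) = 0.3844.

ζ = 0.384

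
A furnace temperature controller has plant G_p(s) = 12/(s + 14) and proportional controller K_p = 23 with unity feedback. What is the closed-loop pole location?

Closed-loop transfer function: T(s) = K_p·G_p(s)/(1 + K_p·G_p(s)) = 276/(s + 14 + 276) = 276/(s + 290).
The closed-loop pole is at s = −290.

s = -290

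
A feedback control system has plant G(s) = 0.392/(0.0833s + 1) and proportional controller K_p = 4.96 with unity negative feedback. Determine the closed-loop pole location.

Closed loop: T(s) = K_p·G/(1+K_p·G) = 1.944/(0.0833s + 1 + 1.944), with pole at s = −(1 + 1.944)/0.0833 = −35.35.

s = -35.35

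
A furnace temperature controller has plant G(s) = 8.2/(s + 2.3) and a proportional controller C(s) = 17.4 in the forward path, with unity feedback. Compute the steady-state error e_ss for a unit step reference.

The loop is type 0. Static position error constant K_pos = C(0)·G(0) = 17.4·3.565 = 62.03.
Steady-state error to a unit step: e_ss = 1/(1+K_pos) = 1/63.03 = 0.0159.

0.0159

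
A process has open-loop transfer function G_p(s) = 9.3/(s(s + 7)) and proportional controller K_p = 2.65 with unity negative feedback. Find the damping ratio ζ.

ζ = 0.705

1 + K_p·G_p(s) = 0 gives s² + 7s + 24.64 = 0.
Matching s² + 2ζω_n s + ω_n²: ω_n = √24.64 = 4.964 rad/s and 2ζω_n = 7, so ζ = 7/(2·4.964) = 0.705.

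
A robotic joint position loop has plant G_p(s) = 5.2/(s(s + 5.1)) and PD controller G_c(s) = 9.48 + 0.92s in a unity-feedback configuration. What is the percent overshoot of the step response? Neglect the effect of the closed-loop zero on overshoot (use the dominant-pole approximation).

Forward path: (9.48 + 0.92s)·5.2/(s(s+5.1)). The closed-loop characteristic equation is s² + (5.1 + 5.2·0.92)s + 5.2·9.48 = 0.
That is s² + 9.884s + 49.3 = 0, so ω_n = 7.021 rad/s and ζ = 9.884/(2·7.021) = 0.7039.
%OS = 100·exp(−πζ/√(1−ζ²)) = 4.45%.

4.45%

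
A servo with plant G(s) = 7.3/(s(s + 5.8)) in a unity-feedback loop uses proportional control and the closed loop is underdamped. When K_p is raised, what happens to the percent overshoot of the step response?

Characteristic equation s² + 5.8s + K_p·7.3 = 0: raising K_p raises ω_n while 2ζω_n = 5.8 is fixed, so ζ falls and overshoot grows.

increase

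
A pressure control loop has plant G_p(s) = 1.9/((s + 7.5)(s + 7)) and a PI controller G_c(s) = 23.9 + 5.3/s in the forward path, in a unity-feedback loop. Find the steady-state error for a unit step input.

0

The open loop G_c(s)G_p(s) has a pole at the origin (type 1), so the static position error constant is infinite and e_ss = 1/(1+∞) = 0.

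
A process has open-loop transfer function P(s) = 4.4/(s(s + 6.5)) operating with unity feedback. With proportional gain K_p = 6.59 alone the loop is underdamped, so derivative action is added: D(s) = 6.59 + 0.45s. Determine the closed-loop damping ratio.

ζ = 0.787

Forward path: (6.59 + 0.45s)·4.4/(s(s+6.5)). The closed-loop characteristic equation is s² + (6.5 + 4.4·0.45)s + 4.4·6.59 = 0.
That is s² + 8.48s + 29 = 0, so ω_n = 5.385 rad/s and ζ = 8.48/(2·5.385) = 0.7874.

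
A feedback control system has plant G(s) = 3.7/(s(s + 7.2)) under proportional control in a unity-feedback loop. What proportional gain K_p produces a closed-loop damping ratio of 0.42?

Closed-loop characteristic equation: s² + 7.2s + K_p·3.7 = 0.
So ω_n = √(3.7K_p) and 2ζω_n = 7.2, giving ζ = 7.2/(2√(3.7K_p)).
Setting ζ = 0.42: √(3.7K_p) = 7.2/(2·0.42) = 8.571, so K_p = 73.47/3.7 = 19.9.

K_p = 19.9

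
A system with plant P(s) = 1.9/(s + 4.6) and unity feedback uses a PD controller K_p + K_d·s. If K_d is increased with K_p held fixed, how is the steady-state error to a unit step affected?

At s = 0 the derivative term contributes nothing: C(0) = K_p regardless of K_d, so K_pos = K_p·P(0) and e_ss are unchanged.

unchanged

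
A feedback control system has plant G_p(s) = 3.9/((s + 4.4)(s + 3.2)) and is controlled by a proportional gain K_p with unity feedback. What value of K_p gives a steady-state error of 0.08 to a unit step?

K_p = 41.5

For a type-0 loop with proportional control, e_ss = 1/(1 + K_p·G_p(0)).
G_p(0) = 0.277. Require 1/(1 + K_p·0.277) = 0.08, so 1 + 0.277·K_p = 12.5.
K_p = (12.5 − 1)/0.277 = 41.5.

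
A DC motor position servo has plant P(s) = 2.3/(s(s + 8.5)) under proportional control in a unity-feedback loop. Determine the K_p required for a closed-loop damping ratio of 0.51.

K_p = 30.2

Closed-loop characteristic equation: s² + 8.5s + K_p·2.3 = 0.
So ω_n = √(2.3K_p) and 2ζω_n = 8.5, giving ζ = 8.5/(2√(2.3K_p)).
Setting ζ = 0.51: √(2.3K_p) = 8.5/(2·0.51) = 8.333, so K_p = 69.44/2.3 = 30.2.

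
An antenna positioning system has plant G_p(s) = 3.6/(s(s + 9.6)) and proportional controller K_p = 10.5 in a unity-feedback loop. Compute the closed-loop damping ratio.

With unity feedback the closed-loop characteristic equation is s² + 9.6s + 10.5·3.6 = s² + 9.6s + 37.8 = 0.
So ω_n² = 37.8 ⇒ ω_n = 6.148 rad/s, and ζ = 9.6/(2ω_n) = 0.781.

ζ = 0.781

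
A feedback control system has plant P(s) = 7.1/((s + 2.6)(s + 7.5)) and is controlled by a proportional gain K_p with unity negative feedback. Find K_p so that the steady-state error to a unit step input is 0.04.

The loop is type 0, so e_ss(step) = 1/(1 + K_pos) with K_pos = K_p·P(0).
P(0) = 0.3641. Require 1/(1 + K_p·0.3641) = 0.04, so 1 + 0.3641·K_p = 25.
K_p = (25 − 1)/0.3641 = 65.9.

K_p = 65.9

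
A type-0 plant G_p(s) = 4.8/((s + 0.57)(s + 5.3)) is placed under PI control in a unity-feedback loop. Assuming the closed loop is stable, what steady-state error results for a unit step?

The PI controller's integrator makes the forward path type 1, so e_ss to a step is zero.

0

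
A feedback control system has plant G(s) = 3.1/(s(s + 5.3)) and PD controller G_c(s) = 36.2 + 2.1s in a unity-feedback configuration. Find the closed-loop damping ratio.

Forward path: (36.2 + 2.1s)·3.1/(s(s+5.3)). The closed-loop characteristic equation is s² + (5.3 + 3.1·2.1)s + 3.1·36.2 = 0.
That is s² + 11.81s + 112.2 = 0, so ω_n = 10.59 rad/s and ζ = 11.81/(2·10.59) = 0.5574.

ζ = 0.557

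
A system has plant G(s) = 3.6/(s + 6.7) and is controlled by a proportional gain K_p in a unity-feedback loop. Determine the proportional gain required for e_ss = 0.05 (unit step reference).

Steady-state error for a unit step on this type-0 loop is 1/(1 + K_p·G(0)).
G(0) = 0.5373. Require 1/(1 + K_p·0.5373) = 0.05, so 1 + 0.5373·K_p = 20.
K_p = (20 − 1)/0.5373 = 35.4.

K_p = 35.4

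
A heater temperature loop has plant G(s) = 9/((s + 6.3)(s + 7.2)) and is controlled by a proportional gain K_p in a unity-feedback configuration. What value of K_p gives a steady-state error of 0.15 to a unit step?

The loop is type 0, so e_ss(step) = 1/(1 + K_pos) with K_pos = K_p·G(0).
G(0) = 0.1984. Require 1/(1 + K_p·0.1984) = 0.15, so 1 + 0.1984·K_p = 6.667.
K_p = (6.667 − 1)/0.1984 = 28.6.

K_p = 28.6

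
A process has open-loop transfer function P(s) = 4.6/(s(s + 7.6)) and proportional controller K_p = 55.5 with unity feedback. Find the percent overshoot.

The closed-loop denominator s² + 7.6s + 255.3 gives ω_n = √255.3 = 15.98 and ζ = 7.6/(2ω_n) = 0.2378.
%OS = 100·exp(−πζ/√(1−ζ²)) = 100·exp(−π·0.2378/√0.9434) = 46.3%.

46.3%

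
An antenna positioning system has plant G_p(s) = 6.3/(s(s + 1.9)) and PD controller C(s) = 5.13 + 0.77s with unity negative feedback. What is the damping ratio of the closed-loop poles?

Forward path: (5.13 + 0.77s)·6.3/(s(s+1.9)). The closed-loop characteristic equation is s² + (1.9 + 6.3·0.77)s + 6.3·5.13 = 0.
That is s² + 6.751s + 32.32 = 0, so ω_n = 5.685 rad/s and ζ = 6.751/(2·5.685) = 0.5938.

ζ = 0.594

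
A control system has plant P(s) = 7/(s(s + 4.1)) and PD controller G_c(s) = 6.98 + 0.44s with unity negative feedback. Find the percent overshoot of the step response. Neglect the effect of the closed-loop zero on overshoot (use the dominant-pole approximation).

Forward path: (6.98 + 0.44s)·7/(s(s+4.1)). The closed-loop characteristic equation is s² + (4.1 + 7·0.44)s + 7·6.98 = 0.
That is s² + 7.18s + 48.86 = 0, so ω_n = 6.99 rad/s and ζ = 7.18/(2·6.99) = 0.5136.
%OS = 100·exp(−πζ/√(1−ζ²)) = 15.3%.

15.3%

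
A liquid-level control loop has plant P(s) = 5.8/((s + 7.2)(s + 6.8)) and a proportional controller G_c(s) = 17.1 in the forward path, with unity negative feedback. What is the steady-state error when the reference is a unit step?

The loop is type 0. Static position error constant K_pos = G_c(0)·P(0) = 17.1·0.1185 = 2.026.
Steady-state error to a unit step: e_ss = 1/(1+K_pos) = 1/3.026 = 0.33.

0.33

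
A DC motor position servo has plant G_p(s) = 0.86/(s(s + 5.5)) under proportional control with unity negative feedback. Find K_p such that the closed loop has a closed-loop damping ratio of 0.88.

Closed-loop characteristic equation: s² + 5.5s + K_p·0.86 = 0.
So ω_n = √(0.86K_p) and 2ζω_n = 5.5, giving ζ = 5.5/(2√(0.86K_p)).
Setting ζ = 0.88: √(0.86K_p) = 5.5/(2·0.88) = 3.125, so K_p = 9.766/0.86 = 11.4.

K_p = 11.4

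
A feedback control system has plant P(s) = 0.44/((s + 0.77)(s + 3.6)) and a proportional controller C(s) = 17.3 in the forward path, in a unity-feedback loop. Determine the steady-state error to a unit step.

0.267

The loop is type 0. Static position error constant K_pos = C(0)·P(0) = 17.3·0.1587 = 2.746.
Steady-state error to a unit step: e_ss = 1/(1+K_pos) = 1/3.746 = 0.267.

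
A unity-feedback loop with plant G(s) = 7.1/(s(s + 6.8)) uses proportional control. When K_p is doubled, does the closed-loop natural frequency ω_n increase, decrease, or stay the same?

ω_n = √(7.1·K_p), which grows with K_p.

increase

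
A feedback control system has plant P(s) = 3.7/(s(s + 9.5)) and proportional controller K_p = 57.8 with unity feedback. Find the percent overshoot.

34%

From 1 + K_pP(s) = 0: s² + 9.5s + 213.9 = 0 ⇒ ω_n = 14.62, ζ = 0.3248.
%OS = 100·exp(−πζ/√(1−ζ²)) = 100·exp(−π·0.3248/√0.8945) = 34%.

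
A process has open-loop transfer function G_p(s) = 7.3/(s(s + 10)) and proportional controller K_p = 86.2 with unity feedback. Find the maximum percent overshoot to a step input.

Closed-loop characteristic equation: s² + 10s + 629.3 = 0, so ω_n = 25.09 rad/s and ζ = 10/(2·25.09) = 0.1993.
%OS = 100·exp(−πζ/√(1−ζ²)) = 100·exp(−π·0.1993/√0.9603) = 52.8%.

52.8%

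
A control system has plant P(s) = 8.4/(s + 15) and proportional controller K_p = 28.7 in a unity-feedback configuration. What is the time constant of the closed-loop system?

τ = 0.00391 s

Closed-loop transfer function: T(s) = K_p·P(s)/(1 + K_p·P(s)) = 241.1/(s + 15 + 241.1) = 241.1/(s + 256.1).
Time constant τ = 1/256.1 = 0.00391 s.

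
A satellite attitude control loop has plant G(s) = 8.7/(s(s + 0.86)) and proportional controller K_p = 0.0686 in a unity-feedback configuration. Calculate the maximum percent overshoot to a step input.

Closed-loop characteristic equation: s² + 0.86s + 0.5968 = 0, so ω_n = 0.7725 rad/s and ζ = 0.86/(2·0.7725) = 0.5566.
%OS = 100·exp(−πζ/√(1−ζ²)) = 100·exp(−π·0.5566/√0.6902) = 12.2%.

12.2%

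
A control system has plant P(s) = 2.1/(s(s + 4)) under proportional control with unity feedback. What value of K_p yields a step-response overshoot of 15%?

K_p = 7.13

From %OS = 100·exp(−πζ/√(1−ζ²)) = 15%, ζ = −ln(0.15)/√(π²+ln²(0.15)) = 0.5169.
Characteristic equation s² + 4s + 2.1K_p = 0 gives ζ = 4/(2√(2.1K_p)).
Setting ζ = 0.5169: √(2.1K_p) = 4/(2·0.5169) = 3.869, so K_p = 14.97/2.1 = 7.13.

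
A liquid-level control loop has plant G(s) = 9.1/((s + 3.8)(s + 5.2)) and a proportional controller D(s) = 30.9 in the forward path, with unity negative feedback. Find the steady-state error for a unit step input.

The loop is type 0. Static position error constant K_pos = D(0)·G(0) = 30.9·0.4605 = 14.23.
Steady-state error to a unit step: e_ss = 1/(1+K_pos) = 1/15.23 = 0.0657.

0.0657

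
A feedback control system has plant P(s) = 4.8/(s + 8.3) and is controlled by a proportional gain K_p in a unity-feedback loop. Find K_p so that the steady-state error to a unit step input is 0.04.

K_p = 41.5

Steady-state error for a unit step on this type-0 loop is 1/(1 + K_p·P(0)).
P(0) = 0.5783. Require 1/(1 + K_p·0.5783) = 0.04, so 1 + 0.5783·K_p = 25.
K_p = (25 − 1)/0.5783 = 41.5.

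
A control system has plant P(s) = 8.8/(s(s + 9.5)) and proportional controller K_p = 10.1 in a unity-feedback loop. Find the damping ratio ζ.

The closed-loop denominator is s(s+9.5) + 10.1·8.8 = s² + 9.5s + 88.88.
So ω_n² = 88.88 ⇒ ω_n = 9.428 rad/s, and ζ = 9.5/(2ω_n) = 0.504.

ζ = 0.504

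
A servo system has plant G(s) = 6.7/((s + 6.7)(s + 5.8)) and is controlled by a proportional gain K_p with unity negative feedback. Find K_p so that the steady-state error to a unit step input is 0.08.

K_p = 66.7

Steady-state error for a unit step on this type-0 loop is 1/(1 + K_p·G(0)).
G(0) = 0.1724. Require 1/(1 + K_p·0.1724) = 0.08, so 1 + 0.1724·K_p = 12.5.
K_p = (12.5 − 1)/0.1724 = 66.7.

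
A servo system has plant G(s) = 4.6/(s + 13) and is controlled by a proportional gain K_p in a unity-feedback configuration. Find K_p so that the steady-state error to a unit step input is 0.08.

Steady-state error for a unit step on this type-0 loop is 1/(1 + K_p·G(0)).
G(0) = 0.3538. Require 1/(1 + K_p·0.3538) = 0.08, so 1 + 0.3538·K_p = 12.5.
K_p = (12.5 − 1)/0.3538 = 32.5.

K_p = 32.5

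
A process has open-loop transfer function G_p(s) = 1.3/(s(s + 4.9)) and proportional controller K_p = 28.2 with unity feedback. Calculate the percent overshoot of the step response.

24.9%

From 1 + K_pG_p(s) = 0: s² + 4.9s + 36.66 = 0 ⇒ ω_n = 6.055, ζ = 0.4046.
%OS = 100·exp(−πζ/√(1−ζ²)) = 100·exp(−π·0.4046/√0.8363) = 24.9%.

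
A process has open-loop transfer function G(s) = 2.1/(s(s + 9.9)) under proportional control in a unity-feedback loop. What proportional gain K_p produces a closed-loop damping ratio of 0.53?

K_p = 41.5

Closed-loop characteristic equation: s² + 9.9s + K_p·2.1 = 0.
So ω_n = √(2.1K_p) and 2ζω_n = 9.9, giving ζ = 9.9/(2√(2.1K_p)).
Setting ζ = 0.53: √(2.1K_p) = 9.9/(2·0.53) = 9.34, so K_p = 87.23/2.1 = 41.5.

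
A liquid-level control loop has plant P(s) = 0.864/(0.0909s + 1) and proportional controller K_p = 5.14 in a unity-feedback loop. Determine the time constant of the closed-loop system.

Closed loop: T(s) = K_p·P/(1+K_p·P) = 4.441/(0.0909s + 1 + 4.441), with pole at s = −(1 + 4.441)/0.0909 = −59.86.
Closed-loop time constant τ = 1/59.86 = 0.0167 s.

τ = 0.0167 s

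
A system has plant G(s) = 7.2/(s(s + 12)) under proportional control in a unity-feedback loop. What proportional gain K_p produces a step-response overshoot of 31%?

K_p = 41

From %OS = 100·exp(−πζ/√(1−ζ²)) = 31%, ζ = −ln(0.31)/√(π²+ln²(0.31)) = 0.3493.
Characteristic equation s² + 12s + 7.2K_p = 0 gives ζ = 12/(2√(7.2K_p)).
Setting ζ = 0.3493: √(7.2K_p) = 12/(2·0.3493) = 17.18, so K_p = 295/7.2 = 41.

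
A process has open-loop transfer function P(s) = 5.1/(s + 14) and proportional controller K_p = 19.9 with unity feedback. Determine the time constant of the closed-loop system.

τ = 0.00866 s

Closed-loop transfer function: T(s) = K_p·P(s)/(1 + K_p·P(s)) = 101.5/(s + 14 + 101.5) = 101.5/(s + 115.5).
Time constant τ = 1/115.5 = 0.00866 s.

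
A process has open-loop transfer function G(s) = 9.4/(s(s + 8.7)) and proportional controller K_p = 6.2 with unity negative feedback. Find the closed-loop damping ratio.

ζ = 0.57

1 + K_p·G(s) = 0 gives s² + 8.7s + 58.28 = 0.
Matching s² + 2ζω_n s + ω_n²: ω_n = √58.28 = 7.634 rad/s and 2ζω_n = 8.7, so ζ = 8.7/(2·7.634) = 0.57.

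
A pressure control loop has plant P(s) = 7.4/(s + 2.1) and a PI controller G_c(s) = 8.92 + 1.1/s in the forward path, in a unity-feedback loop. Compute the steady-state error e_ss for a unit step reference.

0

The open loop G_c(s)P(s) has a pole at the origin (type 1), so the static position error constant is infinite and e_ss = 1/(1+∞) = 0.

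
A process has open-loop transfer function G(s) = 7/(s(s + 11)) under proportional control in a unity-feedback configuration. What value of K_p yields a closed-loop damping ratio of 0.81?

Closed-loop characteristic equation: s² + 11s + K_p·7 = 0.
So ω_n = √(7K_p) and 2ζω_n = 11, giving ζ = 11/(2√(7K_p)).
Setting ζ = 0.81: √(7K_p) = 11/(2·0.81) = 6.79, so K_p = 46.11/7 = 6.59.

K_p = 6.59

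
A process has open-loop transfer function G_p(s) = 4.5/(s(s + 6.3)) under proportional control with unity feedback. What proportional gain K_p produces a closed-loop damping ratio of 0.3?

K_p = 24.5

Closed-loop characteristic equation: s² + 6.3s + K_p·4.5 = 0.
So ω_n = √(4.5K_p) and 2ζω_n = 6.3, giving ζ = 6.3/(2√(4.5K_p)).
Setting ζ = 0.3: √(4.5K_p) = 6.3/(2·0.3) = 10.5, so K_p = 110.2/4.5 = 24.5.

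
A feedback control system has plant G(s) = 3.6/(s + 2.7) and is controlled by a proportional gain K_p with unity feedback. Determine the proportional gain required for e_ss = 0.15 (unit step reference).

For a type-0 loop with proportional control, e_ss = 1/(1 + K_p·G(0)).
G(0) = 1.333. Require 1/(1 + K_p·1.333) = 0.15, so 1 + 1.333·K_p = 6.667.
K_p = (6.667 − 1)/1.333 = 4.25.

K_p = 4.25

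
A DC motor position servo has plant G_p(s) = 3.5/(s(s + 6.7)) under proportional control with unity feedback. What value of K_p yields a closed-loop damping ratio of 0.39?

K_p = 21.1

Closed-loop characteristic equation: s² + 6.7s + K_p·3.5 = 0.
So ω_n = √(3.5K_p) and 2ζω_n = 6.7, giving ζ = 6.7/(2√(3.5K_p)).
Setting ζ = 0.39: √(3.5K_p) = 6.7/(2·0.39) = 8.59, so K_p = 73.78/3.5 = 21.1.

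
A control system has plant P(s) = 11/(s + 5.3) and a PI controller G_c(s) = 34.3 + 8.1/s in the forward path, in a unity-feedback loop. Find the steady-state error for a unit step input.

The open loop G_c(s)P(s) has a pole at the origin (type 1), so the static position error constant is infinite and e_ss = 1/(1+∞) = 0.

0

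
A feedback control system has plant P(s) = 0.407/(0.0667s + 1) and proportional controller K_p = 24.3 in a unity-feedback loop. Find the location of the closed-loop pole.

Closed loop: T(s) = K_p·P/(1+K_p·P) = 9.89/(0.0667s + 1 + 9.89), with pole at s = −(1 + 9.89)/0.0667 = −163.3.

s = -163.3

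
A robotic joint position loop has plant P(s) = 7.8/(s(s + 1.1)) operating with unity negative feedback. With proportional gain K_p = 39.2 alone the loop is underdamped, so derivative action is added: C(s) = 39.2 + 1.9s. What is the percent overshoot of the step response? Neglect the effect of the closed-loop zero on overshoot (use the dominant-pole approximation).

Forward path: (39.2 + 1.9s)·7.8/(s(s+1.1)). The closed-loop characteristic equation is s² + (1.1 + 7.8·1.9)s + 7.8·39.2 = 0.
That is s² + 15.92s + 305.8 = 0, so ω_n = 17.49 rad/s and ζ = 15.92/(2·17.49) = 0.4552.
%OS = 100·exp(−πζ/√(1−ζ²)) = 20.1%.

20.1%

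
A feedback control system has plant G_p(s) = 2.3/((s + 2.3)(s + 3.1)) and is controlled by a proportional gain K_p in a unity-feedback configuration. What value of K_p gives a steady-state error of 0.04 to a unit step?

K_p = 74.4

For a type-0 loop with proportional control, e_ss = 1/(1 + K_p·G_p(0)).
G_p(0) = 0.3226. Require 1/(1 + K_p·0.3226) = 0.04, so 1 + 0.3226·K_p = 25.
K_p = (25 − 1)/0.3226 = 74.4.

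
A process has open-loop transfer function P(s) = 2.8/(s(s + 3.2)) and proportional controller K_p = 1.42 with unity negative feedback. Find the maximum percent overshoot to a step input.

The closed-loop denominator s² + 3.2s + 3.976 gives ω_n = √3.976 = 1.994 and ζ = 3.2/(2ω_n) = 0.8024.
%OS = 100·exp(−πζ/√(1−ζ²)) = 100·exp(−π·0.8024/√0.3561) = 1.46%.

1.46%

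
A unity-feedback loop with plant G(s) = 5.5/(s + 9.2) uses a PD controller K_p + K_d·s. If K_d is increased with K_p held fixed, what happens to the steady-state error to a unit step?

unchanged

At s = 0 the derivative term contributes nothing: C(0) = K_p regardless of K_d, so K_pos = K_p·G(0) and e_ss are unchanged.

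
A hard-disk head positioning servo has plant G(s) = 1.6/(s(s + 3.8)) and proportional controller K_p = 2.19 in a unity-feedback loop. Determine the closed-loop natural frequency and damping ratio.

The closed-loop denominator is s(s+3.8) + 2.19·1.6 = s² + 3.8s + 3.504.
Matching s² + 2ζω_n s + ω_n²: ω_n = √3.504 = 1.872 rad/s and 2ζω_n = 3.8, so ζ = 3.8/(2·1.872) = 1.02.

ω_n = 1.87 rad/s, ζ = 1.02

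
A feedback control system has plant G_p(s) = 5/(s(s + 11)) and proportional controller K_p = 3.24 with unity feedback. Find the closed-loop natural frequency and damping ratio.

The closed-loop denominator is s(s+11) + 3.24·5 = s² + 11s + 16.2.
So ω_n² = 16.2 ⇒ ω_n = 4.025 rad/s, and ζ = 11/(2ω_n) = 1.37.

ω_n = 4.02 rad/s, ζ = 1.37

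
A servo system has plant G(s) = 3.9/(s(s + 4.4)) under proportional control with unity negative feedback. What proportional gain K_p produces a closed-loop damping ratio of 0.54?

K_p = 4.26

Closed-loop characteristic equation: s² + 4.4s + K_p·3.9 = 0.
So ω_n = √(3.9K_p) and 2ζω_n = 4.4, giving ζ = 4.4/(2√(3.9K_p)).
Setting ζ = 0.54: √(3.9K_p) = 4.4/(2·0.54) = 4.074, so K_p = 16.6/3.9 = 4.26.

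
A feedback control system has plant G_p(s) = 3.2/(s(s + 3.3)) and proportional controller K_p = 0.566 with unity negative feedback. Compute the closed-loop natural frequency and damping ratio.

1 + K_p·G_p(s) = 0 gives s² + 3.3s + 1.811 = 0.
So ω_n² = 1.811 ⇒ ω_n = 1.346 rad/s, and ζ = 3.3/(2ω_n) = 1.23.

ω_n = 1.35 rad/s, ζ = 1.23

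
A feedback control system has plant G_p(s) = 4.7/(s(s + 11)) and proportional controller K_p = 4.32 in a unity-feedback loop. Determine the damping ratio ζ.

ζ = 1.22

With unity feedback the closed-loop characteristic equation is s² + 11s + 4.32·4.7 = s² + 11s + 20.3 = 0.
Matching s² + 2ζω_n s + ω_n²: ω_n = √20.3 = 4.506 rad/s and 2ζω_n = 11, so ζ = 11/(2·4.506) = 1.22.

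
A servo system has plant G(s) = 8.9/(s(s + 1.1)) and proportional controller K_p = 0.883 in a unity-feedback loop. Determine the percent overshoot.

The closed-loop denominator s² + 1.1s + 7.859 gives ω_n = √7.859 = 2.803 and ζ = 1.1/(2ω_n) = 0.1962.
%OS = 100·exp(−πζ/√(1−ζ²)) = 100·exp(−π·0.1962/√0.9615) = 53.3%.

53.3%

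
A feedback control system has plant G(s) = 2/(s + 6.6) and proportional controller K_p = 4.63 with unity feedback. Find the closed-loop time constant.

Closed-loop transfer function: T(s) = K_p·G(s)/(1 + K_p·G(s)) = 9.26/(s + 6.6 + 9.26) = 9.26/(s + 15.86).
Time constant τ = 1/15.86 = 0.0631 s.

τ = 0.0631 s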